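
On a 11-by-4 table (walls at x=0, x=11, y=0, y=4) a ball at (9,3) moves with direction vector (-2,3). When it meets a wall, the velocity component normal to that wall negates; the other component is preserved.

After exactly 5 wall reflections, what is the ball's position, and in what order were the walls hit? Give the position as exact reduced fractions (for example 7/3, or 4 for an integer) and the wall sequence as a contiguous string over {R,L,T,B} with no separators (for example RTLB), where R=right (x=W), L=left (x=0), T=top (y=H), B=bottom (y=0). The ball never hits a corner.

Final position: (0,1/2)
Wall sequence: TBTBL

1. t=1/3 → T at (25/3,4); v=(-2,-3)
2. t=4/3 → B at (17/3,0); v=(-2,3)
3. t=4/3 → T at (3,4); v=(-2,-3)
4. t=4/3 → B at (1/3,0); v=(-2,3)
5. t=1/6 → L at (0,1/2); v=(2,3)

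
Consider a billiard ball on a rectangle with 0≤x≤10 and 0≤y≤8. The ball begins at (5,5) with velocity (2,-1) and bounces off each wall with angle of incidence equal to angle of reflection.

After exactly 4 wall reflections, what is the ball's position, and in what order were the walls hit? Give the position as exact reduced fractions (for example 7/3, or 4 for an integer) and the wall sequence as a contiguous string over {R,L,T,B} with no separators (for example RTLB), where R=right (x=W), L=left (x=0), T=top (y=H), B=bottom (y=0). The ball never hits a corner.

1. t=5/2 → R at (10,5/2); v=(-2,-1)
2. t=5/2 → B at (5,0); v=(-2,1)
3. t=5/2 → L at (0,5/2); v=(2,1)
4. t=5 → R at (10,15/2); v=(-2,1)

Final position: (10,15/2)
Wall sequence: RBLR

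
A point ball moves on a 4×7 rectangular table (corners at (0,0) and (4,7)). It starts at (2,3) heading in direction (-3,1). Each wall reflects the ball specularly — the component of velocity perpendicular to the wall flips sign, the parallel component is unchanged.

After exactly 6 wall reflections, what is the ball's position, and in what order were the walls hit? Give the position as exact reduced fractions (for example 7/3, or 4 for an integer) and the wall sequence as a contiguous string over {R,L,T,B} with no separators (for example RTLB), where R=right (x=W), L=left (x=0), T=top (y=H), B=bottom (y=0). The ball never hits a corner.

1. t=2/3 → L at (0,11/3); v=(3,1)
2. t=4/3 → R at (4,5); v=(-3,1)
3. t=4/3 → L at (0,19/3); v=(3,1)
4. t=2/3 → T at (2,7); v=(3,-1)
5. t=2/3 → R at (4,19/3); v=(-3,-1)
6. t=4/3 → L at (0,5); v=(3,-1)

Final position: (0,5)
Wall sequence: LRLTRL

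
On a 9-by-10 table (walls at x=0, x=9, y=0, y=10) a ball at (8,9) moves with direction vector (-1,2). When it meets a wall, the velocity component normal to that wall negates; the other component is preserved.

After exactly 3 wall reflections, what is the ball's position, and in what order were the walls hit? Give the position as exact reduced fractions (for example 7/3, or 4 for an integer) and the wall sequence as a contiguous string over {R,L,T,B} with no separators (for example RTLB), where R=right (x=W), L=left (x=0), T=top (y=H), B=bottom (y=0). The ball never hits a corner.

Final position: (0,5)
Wall sequence: TBL

1. t=1/2 → T at (15/2,10); v=(-1,-2)
2. t=5 → B at (5/2,0); v=(-1,2)
3. t=5/2 → L at (0,5); v=(1,2)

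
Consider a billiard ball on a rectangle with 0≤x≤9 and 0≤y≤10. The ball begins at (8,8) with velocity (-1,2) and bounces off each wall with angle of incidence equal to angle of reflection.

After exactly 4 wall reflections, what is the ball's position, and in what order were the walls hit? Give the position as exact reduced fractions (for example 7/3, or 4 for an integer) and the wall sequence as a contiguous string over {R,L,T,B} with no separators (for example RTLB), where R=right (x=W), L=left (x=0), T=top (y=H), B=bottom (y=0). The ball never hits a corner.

Final position: (3,10)
Wall sequence: TBLT

1. t=1 → T at (7,10); v=(-1,-2)
2. t=5 → B at (2,0); v=(-1,2)
3. t=2 → L at (0,4); v=(1,2)
4. t=3 → T at (3,10); v=(1,-2)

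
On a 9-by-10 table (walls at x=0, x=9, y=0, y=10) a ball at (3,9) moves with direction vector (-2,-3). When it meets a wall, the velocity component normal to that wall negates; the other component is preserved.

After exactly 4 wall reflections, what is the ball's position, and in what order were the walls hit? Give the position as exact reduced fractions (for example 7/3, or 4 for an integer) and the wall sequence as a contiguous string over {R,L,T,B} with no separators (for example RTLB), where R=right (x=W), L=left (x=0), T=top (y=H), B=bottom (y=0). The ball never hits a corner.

1. t=3/2 → L at (0,9/2); v=(2,-3)
2. t=3/2 → B at (3,0); v=(2,3)
3. t=3 → R at (9,9); v=(-2,3)
4. t=1/3 → T at (25/3,10); v=(-2,-3)

Final position: (25/3,10)
Wall sequence: LBRT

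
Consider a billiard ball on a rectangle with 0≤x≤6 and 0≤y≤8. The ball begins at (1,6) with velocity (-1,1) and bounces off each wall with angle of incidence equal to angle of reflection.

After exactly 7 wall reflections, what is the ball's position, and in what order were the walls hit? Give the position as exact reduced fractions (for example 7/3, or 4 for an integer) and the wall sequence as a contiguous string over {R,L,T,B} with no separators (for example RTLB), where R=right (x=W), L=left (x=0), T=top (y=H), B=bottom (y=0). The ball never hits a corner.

Final position: (6,7)
Wall sequence: LTRBLTR

1. t=1 → L at (0,7); v=(1,1)
2. t=1 → T at (1,8); v=(1,-1)
3. t=5 → R at (6,3); v=(-1,-1)
4. t=3 → B at (3,0); v=(-1,1)
5. t=3 → L at (0,3); v=(1,1)
6. t=5 → T at (5,8); v=(1,-1)
7. t=1 → R at (6,7); v=(-1,-1)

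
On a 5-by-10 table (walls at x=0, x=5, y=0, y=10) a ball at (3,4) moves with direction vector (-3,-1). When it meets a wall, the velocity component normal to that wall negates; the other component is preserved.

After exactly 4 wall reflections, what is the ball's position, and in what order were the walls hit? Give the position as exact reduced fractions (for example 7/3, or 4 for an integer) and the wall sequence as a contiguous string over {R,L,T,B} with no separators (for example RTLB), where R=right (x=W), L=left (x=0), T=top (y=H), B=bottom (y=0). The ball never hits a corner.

Final position: (0,1/3)
Wall sequence: LRBL

1. t=1 → L at (0,3); v=(3,-1)
2. t=5/3 → R at (5,4/3); v=(-3,-1)
3. t=4/3 → B at (1,0); v=(-3,1)
4. t=1/3 → L at (0,1/3); v=(3,1)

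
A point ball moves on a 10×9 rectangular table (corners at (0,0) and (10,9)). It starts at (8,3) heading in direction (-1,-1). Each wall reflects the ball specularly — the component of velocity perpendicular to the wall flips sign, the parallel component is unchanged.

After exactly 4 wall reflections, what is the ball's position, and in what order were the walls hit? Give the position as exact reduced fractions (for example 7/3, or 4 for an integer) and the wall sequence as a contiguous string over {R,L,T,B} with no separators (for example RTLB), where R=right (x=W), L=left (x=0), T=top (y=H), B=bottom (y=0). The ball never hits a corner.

1. t=3 → B at (5,0); v=(-1,1)
2. t=5 → L at (0,5); v=(1,1)
3. t=4 → T at (4,9); v=(1,-1)
4. t=6 → R at (10,3); v=(-1,-1)

Final position: (10,3)
Wall sequence: BLTR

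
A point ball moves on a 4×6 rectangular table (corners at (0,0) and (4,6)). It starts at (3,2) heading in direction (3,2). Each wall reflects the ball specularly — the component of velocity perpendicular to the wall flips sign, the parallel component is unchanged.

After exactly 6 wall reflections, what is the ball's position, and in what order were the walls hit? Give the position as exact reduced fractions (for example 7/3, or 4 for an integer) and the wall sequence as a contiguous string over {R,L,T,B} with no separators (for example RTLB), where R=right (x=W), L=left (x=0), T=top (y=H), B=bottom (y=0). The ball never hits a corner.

1. t=1/3 → R at (4,8/3); v=(-3,2)
2. t=4/3 → L at (0,16/3); v=(3,2)
3. t=1/3 → T at (1,6); v=(3,-2)
4. t=1 → R at (4,4); v=(-3,-2)
5. t=4/3 → L at (0,4/3); v=(3,-2)
6. t=2/3 → B at (2,0); v=(3,2)

Final position: (2,0)
Wall sequence: RLTRLB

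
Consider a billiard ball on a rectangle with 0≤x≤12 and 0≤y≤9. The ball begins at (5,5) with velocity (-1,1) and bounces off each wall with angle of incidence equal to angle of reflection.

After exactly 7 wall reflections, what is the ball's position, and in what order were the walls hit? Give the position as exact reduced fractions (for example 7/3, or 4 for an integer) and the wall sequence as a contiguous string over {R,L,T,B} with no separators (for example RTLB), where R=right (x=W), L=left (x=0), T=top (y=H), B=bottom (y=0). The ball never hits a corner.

Final position: (2,0)
Wall sequence: TLBRTLB

1. t=4 → T at (1,9); v=(-1,-1)
2. t=1 → L at (0,8); v=(1,-1)
3. t=8 → B at (8,0); v=(1,1)
4. t=4 → R at (12,4); v=(-1,1)
5. t=5 → T at (7,9); v=(-1,-1)
6. t=7 → L at (0,2); v=(1,-1)
7. t=2 → B at (2,0); v=(1,1)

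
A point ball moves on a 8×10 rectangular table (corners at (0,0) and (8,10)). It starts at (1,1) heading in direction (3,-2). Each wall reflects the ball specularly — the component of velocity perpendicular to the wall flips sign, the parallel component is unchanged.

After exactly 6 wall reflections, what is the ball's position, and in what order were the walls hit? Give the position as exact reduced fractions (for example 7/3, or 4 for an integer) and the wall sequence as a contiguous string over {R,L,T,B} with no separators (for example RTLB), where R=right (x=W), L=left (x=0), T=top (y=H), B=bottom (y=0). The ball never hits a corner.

Final position: (0,1/3)
Wall sequence: BRLTRL

1. t=1/2 → B at (5/2,0); v=(3,2)
2. t=11/6 → R at (8,11/3); v=(-3,2)
3. t=8/3 → L at (0,9); v=(3,2)
4. t=1/2 → T at (3/2,10); v=(3,-2)
5. t=13/6 → R at (8,17/3); v=(-3,-2)
6. t=8/3 → L at (0,1/3); v=(3,-2)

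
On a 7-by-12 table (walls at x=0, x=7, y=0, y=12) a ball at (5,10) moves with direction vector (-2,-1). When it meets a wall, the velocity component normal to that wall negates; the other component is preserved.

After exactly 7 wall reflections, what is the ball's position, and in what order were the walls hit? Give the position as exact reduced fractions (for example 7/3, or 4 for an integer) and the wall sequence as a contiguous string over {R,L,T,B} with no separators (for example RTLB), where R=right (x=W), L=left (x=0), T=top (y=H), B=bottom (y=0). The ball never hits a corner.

1. t=5/2 → L at (0,15/2); v=(2,-1)
2. t=7/2 → R at (7,4); v=(-2,-1)
3. t=7/2 → L at (0,1/2); v=(2,-1)
4. t=1/2 → B at (1,0); v=(2,1)
5. t=3 → R at (7,3); v=(-2,1)
6. t=7/2 → L at (0,13/2); v=(2,1)
7. t=7/2 → R at (7,10); v=(-2,1)

Final position: (7,10)
Wall sequence: LRLBRLR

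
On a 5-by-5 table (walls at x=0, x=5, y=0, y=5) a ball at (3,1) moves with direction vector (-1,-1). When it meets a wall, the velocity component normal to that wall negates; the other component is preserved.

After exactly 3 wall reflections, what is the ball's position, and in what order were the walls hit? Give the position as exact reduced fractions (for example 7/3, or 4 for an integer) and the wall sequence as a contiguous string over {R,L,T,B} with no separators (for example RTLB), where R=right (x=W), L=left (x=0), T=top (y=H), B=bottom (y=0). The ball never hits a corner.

Final position: (3,5)
Wall sequence: BLT

1. t=1 → B at (2,0); v=(-1,1)
2. t=2 → L at (0,2); v=(1,1)
3. t=3 → T at (3,5); v=(1,-1)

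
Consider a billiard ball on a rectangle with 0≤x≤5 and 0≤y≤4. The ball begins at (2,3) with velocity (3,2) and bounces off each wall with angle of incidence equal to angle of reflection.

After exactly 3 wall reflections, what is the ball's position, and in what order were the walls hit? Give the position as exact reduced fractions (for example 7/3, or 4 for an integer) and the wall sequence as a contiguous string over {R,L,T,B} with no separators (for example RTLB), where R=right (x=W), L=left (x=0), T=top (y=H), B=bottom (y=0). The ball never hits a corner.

1. t=1/2 → T at (7/2,4); v=(3,-2)
2. t=1/2 → R at (5,3); v=(-3,-2)
3. t=3/2 → B at (1/2,0); v=(-3,2)

Final position: (1/2,0)
Wall sequence: TRB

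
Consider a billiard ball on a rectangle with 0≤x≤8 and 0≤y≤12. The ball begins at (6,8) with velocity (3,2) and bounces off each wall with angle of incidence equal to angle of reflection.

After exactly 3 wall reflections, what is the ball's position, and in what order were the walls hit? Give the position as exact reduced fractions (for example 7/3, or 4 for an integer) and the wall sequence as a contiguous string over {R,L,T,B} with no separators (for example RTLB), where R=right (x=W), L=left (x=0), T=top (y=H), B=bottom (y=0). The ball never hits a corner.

Final position: (0,28/3)
Wall sequence: RTL

1. t=2/3 → R at (8,28/3); v=(-3,2)
2. t=4/3 → T at (4,12); v=(-3,-2)
3. t=4/3 → L at (0,28/3); v=(3,-2)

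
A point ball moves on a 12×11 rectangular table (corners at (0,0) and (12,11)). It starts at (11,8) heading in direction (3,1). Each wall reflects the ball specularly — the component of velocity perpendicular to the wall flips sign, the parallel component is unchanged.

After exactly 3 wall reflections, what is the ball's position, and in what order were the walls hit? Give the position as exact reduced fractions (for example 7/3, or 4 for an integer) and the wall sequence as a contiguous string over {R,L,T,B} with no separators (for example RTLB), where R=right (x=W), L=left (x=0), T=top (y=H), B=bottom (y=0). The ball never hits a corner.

1. t=1/3 → R at (12,25/3); v=(-3,1)
2. t=8/3 → T at (4,11); v=(-3,-1)
3. t=4/3 → L at (0,29/3); v=(3,-1)

Final position: (0,29/3)
Wall sequence: RTL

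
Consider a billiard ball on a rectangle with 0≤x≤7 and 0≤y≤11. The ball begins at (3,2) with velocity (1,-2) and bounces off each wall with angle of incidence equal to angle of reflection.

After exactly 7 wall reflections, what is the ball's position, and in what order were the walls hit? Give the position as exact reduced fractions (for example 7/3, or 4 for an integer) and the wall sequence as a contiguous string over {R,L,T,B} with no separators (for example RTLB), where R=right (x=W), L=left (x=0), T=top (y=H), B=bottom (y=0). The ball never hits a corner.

1. t=1 → B at (4,0); v=(1,2)
2. t=3 → R at (7,6); v=(-1,2)
3. t=5/2 → T at (9/2,11); v=(-1,-2)
4. t=9/2 → L at (0,2); v=(1,-2)
5. t=1 → B at (1,0); v=(1,2)
6. t=11/2 → T at (13/2,11); v=(1,-2)
7. t=1/2 → R at (7,10); v=(-1,-2)

Final position: (7,10)
Wall sequence: BRTLBTR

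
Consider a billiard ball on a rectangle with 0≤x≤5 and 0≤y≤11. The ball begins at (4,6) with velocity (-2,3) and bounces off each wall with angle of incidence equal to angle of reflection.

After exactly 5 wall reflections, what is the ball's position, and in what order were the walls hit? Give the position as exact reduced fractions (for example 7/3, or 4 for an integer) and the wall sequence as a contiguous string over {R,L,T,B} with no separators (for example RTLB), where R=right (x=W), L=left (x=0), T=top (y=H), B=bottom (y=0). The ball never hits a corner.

1. t=5/3 → T at (2/3,11); v=(-2,-3)
2. t=1/3 → L at (0,10); v=(2,-3)
3. t=5/2 → R at (5,5/2); v=(-2,-3)
4. t=5/6 → B at (10/3,0); v=(-2,3)
5. t=5/3 → L at (0,5); v=(2,3)

Final position: (0,5)
Wall sequence: TLRBL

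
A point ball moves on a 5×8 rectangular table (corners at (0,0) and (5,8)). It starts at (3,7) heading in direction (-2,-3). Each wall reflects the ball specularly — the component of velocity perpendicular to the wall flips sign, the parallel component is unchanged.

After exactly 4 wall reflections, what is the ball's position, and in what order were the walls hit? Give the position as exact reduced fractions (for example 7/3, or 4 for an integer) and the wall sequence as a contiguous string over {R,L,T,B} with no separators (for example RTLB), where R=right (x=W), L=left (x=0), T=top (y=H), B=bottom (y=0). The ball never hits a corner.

1. t=3/2 → L at (0,5/2); v=(2,-3)
2. t=5/6 → B at (5/3,0); v=(2,3)
3. t=5/3 → R at (5,5); v=(-2,3)
4. t=1 → T at (3,8); v=(-2,-3)

Final position: (3,8)
Wall sequence: LBRT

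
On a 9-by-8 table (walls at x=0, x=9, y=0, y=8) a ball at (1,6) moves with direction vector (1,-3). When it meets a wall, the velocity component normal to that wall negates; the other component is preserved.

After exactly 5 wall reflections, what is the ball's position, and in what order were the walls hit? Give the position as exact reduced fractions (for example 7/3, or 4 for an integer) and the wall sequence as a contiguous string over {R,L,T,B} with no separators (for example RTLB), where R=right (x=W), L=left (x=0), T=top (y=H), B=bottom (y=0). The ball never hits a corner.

Final position: (7,8)
Wall sequence: BTBRT

1. t=2 → B at (3,0); v=(1,3)
2. t=8/3 → T at (17/3,8); v=(1,-3)
3. t=8/3 → B at (25/3,0); v=(1,3)
4. t=2/3 → R at (9,2); v=(-1,3)
5. t=2 → T at (7,8); v=(-1,-3)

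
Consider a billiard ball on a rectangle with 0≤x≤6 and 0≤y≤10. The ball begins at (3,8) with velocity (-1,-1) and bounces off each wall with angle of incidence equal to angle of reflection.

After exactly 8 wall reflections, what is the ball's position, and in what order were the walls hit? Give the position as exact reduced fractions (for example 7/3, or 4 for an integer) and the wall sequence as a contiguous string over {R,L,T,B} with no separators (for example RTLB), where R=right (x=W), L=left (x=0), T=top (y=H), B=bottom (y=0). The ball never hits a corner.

Final position: (1,0)
Wall sequence: LBRLTRLB

1. t=3 → L at (0,5); v=(1,-1)
2. t=5 → B at (5,0); v=(1,1)
3. t=1 → R at (6,1); v=(-1,1)
4. t=6 → L at (0,7); v=(1,1)
5. t=3 → T at (3,10); v=(1,-1)
6. t=3 → R at (6,7); v=(-1,-1)
7. t=6 → L at (0,1); v=(1,-1)
8. t=1 → B at (1,0); v=(1,1)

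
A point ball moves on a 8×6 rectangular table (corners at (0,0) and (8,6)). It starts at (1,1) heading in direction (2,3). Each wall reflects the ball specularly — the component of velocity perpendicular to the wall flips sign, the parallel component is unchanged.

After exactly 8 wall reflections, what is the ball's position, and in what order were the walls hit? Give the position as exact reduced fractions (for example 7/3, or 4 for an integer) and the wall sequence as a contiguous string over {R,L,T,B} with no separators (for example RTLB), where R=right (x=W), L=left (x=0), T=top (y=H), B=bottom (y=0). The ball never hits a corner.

1. t=5/3 → T at (13/3,6); v=(2,-3)
2. t=11/6 → R at (8,1/2); v=(-2,-3)
3. t=1/6 → B at (23/3,0); v=(-2,3)
4. t=2 → T at (11/3,6); v=(-2,-3)
5. t=11/6 → L at (0,1/2); v=(2,-3)
6. t=1/6 → B at (1/3,0); v=(2,3)
7. t=2 → T at (13/3,6); v=(2,-3)
8. t=11/6 → R at (8,1/2); v=(-2,-3)

Final position: (8,1/2)
Wall sequence: TRBTLBTR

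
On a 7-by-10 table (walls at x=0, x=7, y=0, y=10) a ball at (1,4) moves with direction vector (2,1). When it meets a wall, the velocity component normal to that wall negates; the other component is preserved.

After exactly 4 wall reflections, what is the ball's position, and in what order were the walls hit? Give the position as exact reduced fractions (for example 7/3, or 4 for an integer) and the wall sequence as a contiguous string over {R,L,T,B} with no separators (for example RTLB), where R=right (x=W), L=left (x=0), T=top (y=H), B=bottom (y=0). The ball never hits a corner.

1. t=3 → R at (7,7); v=(-2,1)
2. t=3 → T at (1,10); v=(-2,-1)
3. t=1/2 → L at (0,19/2); v=(2,-1)
4. t=7/2 → R at (7,6); v=(-2,-1)

Final position: (7,6)
Wall sequence: RTLR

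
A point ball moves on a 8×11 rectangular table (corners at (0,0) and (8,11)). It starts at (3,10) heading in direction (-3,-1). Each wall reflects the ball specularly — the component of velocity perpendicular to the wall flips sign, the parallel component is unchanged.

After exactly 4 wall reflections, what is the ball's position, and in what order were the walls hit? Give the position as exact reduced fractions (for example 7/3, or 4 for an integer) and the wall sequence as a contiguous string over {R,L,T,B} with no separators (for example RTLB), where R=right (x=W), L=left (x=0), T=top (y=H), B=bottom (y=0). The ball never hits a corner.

Final position: (8,1)
Wall sequence: LRLR

1. t=1 → L at (0,9); v=(3,-1)
2. t=8/3 → R at (8,19/3); v=(-3,-1)
3. t=8/3 → L at (0,11/3); v=(3,-1)
4. t=8/3 → R at (8,1); v=(-3,-1)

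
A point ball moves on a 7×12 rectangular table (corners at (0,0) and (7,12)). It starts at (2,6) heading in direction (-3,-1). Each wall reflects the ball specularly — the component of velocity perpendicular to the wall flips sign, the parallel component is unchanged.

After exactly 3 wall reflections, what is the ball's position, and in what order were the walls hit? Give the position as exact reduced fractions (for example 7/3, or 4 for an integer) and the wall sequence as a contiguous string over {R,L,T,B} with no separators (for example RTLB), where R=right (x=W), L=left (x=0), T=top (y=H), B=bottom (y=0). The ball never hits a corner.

1. t=2/3 → L at (0,16/3); v=(3,-1)
2. t=7/3 → R at (7,3); v=(-3,-1)
3. t=7/3 → L at (0,2/3); v=(3,-1)

Final position: (0,2/3)
Wall sequence: LRL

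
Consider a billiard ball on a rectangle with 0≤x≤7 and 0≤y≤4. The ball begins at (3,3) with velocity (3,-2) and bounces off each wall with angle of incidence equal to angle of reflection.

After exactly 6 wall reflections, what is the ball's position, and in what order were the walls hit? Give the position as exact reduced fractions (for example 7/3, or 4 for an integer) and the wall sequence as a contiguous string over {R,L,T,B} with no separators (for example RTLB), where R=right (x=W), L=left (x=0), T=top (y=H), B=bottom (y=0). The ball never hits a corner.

1. t=4/3 → R at (7,1/3); v=(-3,-2)
2. t=1/6 → B at (13/2,0); v=(-3,2)
3. t=2 → T at (1/2,4); v=(-3,-2)
4. t=1/6 → L at (0,11/3); v=(3,-2)
5. t=11/6 → B at (11/2,0); v=(3,2)
6. t=1/2 → R at (7,1); v=(-3,2)

Final position: (7,1)
Wall sequence: RBTLBR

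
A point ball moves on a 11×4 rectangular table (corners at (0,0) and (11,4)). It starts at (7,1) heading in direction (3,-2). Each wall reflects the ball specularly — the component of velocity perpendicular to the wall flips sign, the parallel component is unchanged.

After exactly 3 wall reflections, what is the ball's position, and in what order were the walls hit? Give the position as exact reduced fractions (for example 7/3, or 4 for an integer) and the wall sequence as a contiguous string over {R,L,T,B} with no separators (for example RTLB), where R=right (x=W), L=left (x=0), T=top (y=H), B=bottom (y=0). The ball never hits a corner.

1. t=1/2 → B at (17/2,0); v=(3,2)
2. t=5/6 → R at (11,5/3); v=(-3,2)
3. t=7/6 → T at (15/2,4); v=(-3,-2)

Final position: (15/2,4)
Wall sequence: BRT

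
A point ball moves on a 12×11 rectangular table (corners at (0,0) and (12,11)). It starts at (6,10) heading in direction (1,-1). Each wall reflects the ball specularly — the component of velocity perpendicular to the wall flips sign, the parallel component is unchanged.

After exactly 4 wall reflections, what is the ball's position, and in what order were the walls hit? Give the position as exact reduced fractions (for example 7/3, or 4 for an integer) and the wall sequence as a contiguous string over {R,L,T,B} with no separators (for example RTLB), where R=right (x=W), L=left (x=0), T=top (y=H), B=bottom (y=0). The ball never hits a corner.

1. t=6 → R at (12,4); v=(-1,-1)
2. t=4 → B at (8,0); v=(-1,1)
3. t=8 → L at (0,8); v=(1,1)
4. t=3 → T at (3,11); v=(1,-1)

Final position: (3,11)
Wall sequence: RBLT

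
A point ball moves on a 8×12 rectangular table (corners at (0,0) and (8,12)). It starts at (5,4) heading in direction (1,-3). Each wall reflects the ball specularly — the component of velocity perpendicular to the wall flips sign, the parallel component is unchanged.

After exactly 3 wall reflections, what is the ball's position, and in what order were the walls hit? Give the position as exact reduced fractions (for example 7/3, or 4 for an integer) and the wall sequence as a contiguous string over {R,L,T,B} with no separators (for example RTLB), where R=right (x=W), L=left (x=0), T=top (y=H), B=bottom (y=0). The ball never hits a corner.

Final position: (17/3,12)
Wall sequence: BRT

1. t=4/3 → B at (19/3,0); v=(1,3)
2. t=5/3 → R at (8,5); v=(-1,3)
3. t=7/3 → T at (17/3,12); v=(-1,-3)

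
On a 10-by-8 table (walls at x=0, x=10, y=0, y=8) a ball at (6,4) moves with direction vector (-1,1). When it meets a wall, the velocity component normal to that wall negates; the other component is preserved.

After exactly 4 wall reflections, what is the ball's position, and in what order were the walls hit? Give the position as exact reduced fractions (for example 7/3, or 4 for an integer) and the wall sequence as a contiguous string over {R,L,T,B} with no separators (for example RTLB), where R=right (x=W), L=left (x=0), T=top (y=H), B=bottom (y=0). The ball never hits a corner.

1. t=4 → T at (2,8); v=(-1,-1)
2. t=2 → L at (0,6); v=(1,-1)
3. t=6 → B at (6,0); v=(1,1)
4. t=4 → R at (10,4); v=(-1,1)

Final position: (10,4)
Wall sequence: TLBR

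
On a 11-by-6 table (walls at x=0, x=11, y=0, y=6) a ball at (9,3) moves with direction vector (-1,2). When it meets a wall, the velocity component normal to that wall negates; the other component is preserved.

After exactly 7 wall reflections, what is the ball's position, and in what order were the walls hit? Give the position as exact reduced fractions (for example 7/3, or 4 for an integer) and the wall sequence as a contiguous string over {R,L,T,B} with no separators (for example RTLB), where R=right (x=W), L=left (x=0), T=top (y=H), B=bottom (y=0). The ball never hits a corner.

Final position: (15/2,0)
Wall sequence: TBTLBTB

1. t=3/2 → T at (15/2,6); v=(-1,-2)
2. t=3 → B at (9/2,0); v=(-1,2)
3. t=3 → T at (3/2,6); v=(-1,-2)
4. t=3/2 → L at (0,3); v=(1,-2)
5. t=3/2 → B at (3/2,0); v=(1,2)
6. t=3 → T at (9/2,6); v=(1,-2)
7. t=3 → B at (15/2,0); v=(1,2)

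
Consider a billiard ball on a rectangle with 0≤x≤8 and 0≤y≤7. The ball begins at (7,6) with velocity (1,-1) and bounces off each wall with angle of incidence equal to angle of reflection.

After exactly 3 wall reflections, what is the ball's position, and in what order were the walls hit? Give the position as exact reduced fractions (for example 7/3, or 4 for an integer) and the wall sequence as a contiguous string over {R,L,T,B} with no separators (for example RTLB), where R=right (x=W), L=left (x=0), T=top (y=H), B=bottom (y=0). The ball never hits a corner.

Final position: (0,3)
Wall sequence: RBL

1. t=1 → R at (8,5); v=(-1,-1)
2. t=5 → B at (3,0); v=(-1,1)
3. t=3 → L at (0,3); v=(1,1)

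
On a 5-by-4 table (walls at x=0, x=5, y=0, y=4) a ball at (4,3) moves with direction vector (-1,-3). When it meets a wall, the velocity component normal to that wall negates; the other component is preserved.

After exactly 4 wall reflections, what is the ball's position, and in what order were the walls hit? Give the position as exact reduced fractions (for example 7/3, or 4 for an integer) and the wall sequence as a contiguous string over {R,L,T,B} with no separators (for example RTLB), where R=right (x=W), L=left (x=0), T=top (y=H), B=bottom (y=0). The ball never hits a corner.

1. t=1 → B at (3,0); v=(-1,3)
2. t=4/3 → T at (5/3,4); v=(-1,-3)
3. t=4/3 → B at (1/3,0); v=(-1,3)
4. t=1/3 → L at (0,1); v=(1,3)

Final position: (0,1)
Wall sequence: BTBL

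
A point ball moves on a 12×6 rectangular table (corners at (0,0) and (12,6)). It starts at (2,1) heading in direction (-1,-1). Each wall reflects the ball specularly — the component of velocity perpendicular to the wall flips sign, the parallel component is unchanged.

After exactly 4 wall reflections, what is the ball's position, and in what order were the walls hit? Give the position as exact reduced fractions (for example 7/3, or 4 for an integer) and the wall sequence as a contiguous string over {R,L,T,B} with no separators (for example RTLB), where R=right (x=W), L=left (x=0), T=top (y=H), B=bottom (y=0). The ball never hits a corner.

1. t=1 → B at (1,0); v=(-1,1)
2. t=1 → L at (0,1); v=(1,1)
3. t=5 → T at (5,6); v=(1,-1)
4. t=6 → B at (11,0); v=(1,1)

Final position: (11,0)
Wall sequence: BLTB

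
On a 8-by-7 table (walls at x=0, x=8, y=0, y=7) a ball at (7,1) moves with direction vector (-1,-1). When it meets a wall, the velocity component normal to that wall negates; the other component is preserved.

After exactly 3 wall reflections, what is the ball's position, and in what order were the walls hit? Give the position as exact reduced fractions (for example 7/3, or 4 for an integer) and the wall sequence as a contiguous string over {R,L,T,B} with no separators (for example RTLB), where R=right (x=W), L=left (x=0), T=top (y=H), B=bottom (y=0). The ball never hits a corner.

Final position: (1,7)
Wall sequence: BLT

1. t=1 → B at (6,0); v=(-1,1)
2. t=6 → L at (0,6); v=(1,1)
3. t=1 → T at (1,7); v=(1,-1)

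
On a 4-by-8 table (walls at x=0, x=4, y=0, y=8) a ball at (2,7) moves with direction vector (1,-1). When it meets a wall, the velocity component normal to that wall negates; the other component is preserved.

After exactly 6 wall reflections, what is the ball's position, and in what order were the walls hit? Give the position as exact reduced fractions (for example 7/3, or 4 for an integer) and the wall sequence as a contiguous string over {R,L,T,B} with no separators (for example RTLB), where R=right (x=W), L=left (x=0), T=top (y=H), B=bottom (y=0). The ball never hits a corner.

1. t=2 → R at (4,5); v=(-1,-1)
2. t=4 → L at (0,1); v=(1,-1)
3. t=1 → B at (1,0); v=(1,1)
4. t=3 → R at (4,3); v=(-1,1)
5. t=4 → L at (0,7); v=(1,1)
6. t=1 → T at (1,8); v=(1,-1)

Final position: (1,8)
Wall sequence: RLBRLT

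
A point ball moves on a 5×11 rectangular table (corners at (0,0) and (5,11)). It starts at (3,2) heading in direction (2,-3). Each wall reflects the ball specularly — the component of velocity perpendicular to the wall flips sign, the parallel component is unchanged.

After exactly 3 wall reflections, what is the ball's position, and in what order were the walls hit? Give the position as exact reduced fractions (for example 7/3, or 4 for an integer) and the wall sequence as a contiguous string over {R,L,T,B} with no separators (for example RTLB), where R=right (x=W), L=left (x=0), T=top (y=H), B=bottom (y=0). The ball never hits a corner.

Final position: (0,17/2)
Wall sequence: BRL

1. t=2/3 → B at (13/3,0); v=(2,3)
2. t=1/3 → R at (5,1); v=(-2,3)
3. t=5/2 → L at (0,17/2); v=(2,3)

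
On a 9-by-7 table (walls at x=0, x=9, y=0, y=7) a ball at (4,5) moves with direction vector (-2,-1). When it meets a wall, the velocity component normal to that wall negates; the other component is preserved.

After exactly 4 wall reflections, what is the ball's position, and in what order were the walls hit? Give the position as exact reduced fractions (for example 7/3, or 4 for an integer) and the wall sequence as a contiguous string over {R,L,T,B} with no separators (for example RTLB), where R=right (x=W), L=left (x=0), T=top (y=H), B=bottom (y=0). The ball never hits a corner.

Final position: (0,6)
Wall sequence: LBRL

1. t=2 → L at (0,3); v=(2,-1)
2. t=3 → B at (6,0); v=(2,1)
3. t=3/2 → R at (9,3/2); v=(-2,1)
4. t=9/2 → L at (0,6); v=(2,1)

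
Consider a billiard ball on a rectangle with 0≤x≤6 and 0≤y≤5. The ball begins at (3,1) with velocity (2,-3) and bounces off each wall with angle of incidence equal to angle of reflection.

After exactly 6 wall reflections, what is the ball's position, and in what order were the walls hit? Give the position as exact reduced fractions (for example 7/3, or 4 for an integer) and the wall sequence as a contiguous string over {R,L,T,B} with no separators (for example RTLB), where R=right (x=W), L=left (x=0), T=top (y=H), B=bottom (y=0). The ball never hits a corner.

Final position: (5/3,5)
Wall sequence: BRTBLT

1. t=1/3 → B at (11/3,0); v=(2,3)
2. t=7/6 → R at (6,7/2); v=(-2,3)
3. t=1/2 → T at (5,5); v=(-2,-3)
4. t=5/3 → B at (5/3,0); v=(-2,3)
5. t=5/6 → L at (0,5/2); v=(2,3)
6. t=5/6 → T at (5/3,5); v=(2,-3)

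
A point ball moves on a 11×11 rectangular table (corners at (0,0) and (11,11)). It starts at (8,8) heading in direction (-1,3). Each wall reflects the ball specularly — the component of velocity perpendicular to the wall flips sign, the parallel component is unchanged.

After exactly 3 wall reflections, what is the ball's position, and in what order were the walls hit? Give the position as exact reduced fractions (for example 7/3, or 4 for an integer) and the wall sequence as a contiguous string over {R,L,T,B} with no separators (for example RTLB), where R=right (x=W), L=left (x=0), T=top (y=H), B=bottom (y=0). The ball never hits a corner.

1. t=1 → T at (7,11); v=(-1,-3)
2. t=11/3 → B at (10/3,0); v=(-1,3)
3. t=10/3 → L at (0,10); v=(1,3)

Final position: (0,10)
Wall sequence: TBL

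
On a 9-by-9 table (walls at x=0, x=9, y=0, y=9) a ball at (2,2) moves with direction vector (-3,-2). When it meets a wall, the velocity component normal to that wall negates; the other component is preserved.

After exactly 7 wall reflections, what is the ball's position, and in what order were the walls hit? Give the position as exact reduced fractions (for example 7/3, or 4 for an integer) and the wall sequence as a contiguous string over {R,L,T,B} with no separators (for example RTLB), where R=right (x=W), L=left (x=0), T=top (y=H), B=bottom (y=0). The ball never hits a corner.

1. t=2/3 → L at (0,2/3); v=(3,-2)
2. t=1/3 → B at (1,0); v=(3,2)
3. t=8/3 → R at (9,16/3); v=(-3,2)
4. t=11/6 → T at (7/2,9); v=(-3,-2)
5. t=7/6 → L at (0,20/3); v=(3,-2)
6. t=3 → R at (9,2/3); v=(-3,-2)
7. t=1/3 → B at (8,0); v=(-3,2)

Final position: (8,0)
Wall sequence: LBRTLRB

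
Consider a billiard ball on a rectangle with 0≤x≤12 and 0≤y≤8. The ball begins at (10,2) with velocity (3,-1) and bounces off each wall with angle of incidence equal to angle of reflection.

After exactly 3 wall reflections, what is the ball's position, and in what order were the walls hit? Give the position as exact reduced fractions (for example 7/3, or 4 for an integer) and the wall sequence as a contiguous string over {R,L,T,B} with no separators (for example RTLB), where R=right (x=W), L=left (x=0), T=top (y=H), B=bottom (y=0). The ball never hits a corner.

1. t=2/3 → R at (12,4/3); v=(-3,-1)
2. t=4/3 → B at (8,0); v=(-3,1)
3. t=8/3 → L at (0,8/3); v=(3,1)

Final position: (0,8/3)
Wall sequence: RBL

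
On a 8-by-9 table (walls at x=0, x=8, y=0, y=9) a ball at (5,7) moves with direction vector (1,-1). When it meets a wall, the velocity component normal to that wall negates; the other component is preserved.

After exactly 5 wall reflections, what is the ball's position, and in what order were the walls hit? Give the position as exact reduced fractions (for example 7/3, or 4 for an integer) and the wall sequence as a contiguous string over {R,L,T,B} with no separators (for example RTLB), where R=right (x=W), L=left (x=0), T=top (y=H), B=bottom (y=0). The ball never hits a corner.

1. t=3 → R at (8,4); v=(-1,-1)
2. t=4 → B at (4,0); v=(-1,1)
3. t=4 → L at (0,4); v=(1,1)
4. t=5 → T at (5,9); v=(1,-1)
5. t=3 → R at (8,6); v=(-1,-1)

Final position: (8,6)
Wall sequence: RBLTR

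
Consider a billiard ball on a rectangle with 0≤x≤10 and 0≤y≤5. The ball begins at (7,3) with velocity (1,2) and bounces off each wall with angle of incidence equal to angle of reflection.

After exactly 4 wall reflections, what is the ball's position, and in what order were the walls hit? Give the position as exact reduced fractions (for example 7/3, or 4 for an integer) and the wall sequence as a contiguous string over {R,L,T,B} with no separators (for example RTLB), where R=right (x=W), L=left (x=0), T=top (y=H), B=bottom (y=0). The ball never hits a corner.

Final position: (7,5)
Wall sequence: TRBT

1. t=1 → T at (8,5); v=(1,-2)
2. t=2 → R at (10,1); v=(-1,-2)
3. t=1/2 → B at (19/2,0); v=(-1,2)
4. t=5/2 → T at (7,5); v=(-1,-2)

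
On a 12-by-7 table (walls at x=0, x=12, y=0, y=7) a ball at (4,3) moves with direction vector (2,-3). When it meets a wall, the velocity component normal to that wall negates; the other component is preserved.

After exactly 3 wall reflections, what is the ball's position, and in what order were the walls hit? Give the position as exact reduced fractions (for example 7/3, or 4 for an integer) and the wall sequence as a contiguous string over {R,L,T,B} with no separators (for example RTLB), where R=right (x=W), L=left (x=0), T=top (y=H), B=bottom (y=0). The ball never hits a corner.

1. t=1 → B at (6,0); v=(2,3)
2. t=7/3 → T at (32/3,7); v=(2,-3)
3. t=2/3 → R at (12,5); v=(-2,-3)

Final position: (12,5)
Wall sequence: BTR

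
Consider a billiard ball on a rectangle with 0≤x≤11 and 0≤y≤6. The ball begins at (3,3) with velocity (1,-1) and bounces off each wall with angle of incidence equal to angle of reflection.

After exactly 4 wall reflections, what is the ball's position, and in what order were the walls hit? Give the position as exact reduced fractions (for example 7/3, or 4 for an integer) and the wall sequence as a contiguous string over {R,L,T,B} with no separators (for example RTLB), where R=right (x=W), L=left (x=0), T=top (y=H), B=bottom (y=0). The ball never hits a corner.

Final position: (4,0)
Wall sequence: BRTB

1. t=3 → B at (6,0); v=(1,1)
2. t=5 → R at (11,5); v=(-1,1)
3. t=1 → T at (10,6); v=(-1,-1)
4. t=6 → B at (4,0); v=(-1,1)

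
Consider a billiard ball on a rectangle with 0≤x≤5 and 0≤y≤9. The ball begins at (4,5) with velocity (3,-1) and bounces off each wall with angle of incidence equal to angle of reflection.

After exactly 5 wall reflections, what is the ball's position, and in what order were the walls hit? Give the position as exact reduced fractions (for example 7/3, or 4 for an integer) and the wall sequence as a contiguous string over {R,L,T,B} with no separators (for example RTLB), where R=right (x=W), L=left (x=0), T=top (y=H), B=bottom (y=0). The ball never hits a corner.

1. t=1/3 → R at (5,14/3); v=(-3,-1)
2. t=5/3 → L at (0,3); v=(3,-1)
3. t=5/3 → R at (5,4/3); v=(-3,-1)
4. t=4/3 → B at (1,0); v=(-3,1)
5. t=1/3 → L at (0,1/3); v=(3,1)

Final position: (0,1/3)
Wall sequence: RLRBL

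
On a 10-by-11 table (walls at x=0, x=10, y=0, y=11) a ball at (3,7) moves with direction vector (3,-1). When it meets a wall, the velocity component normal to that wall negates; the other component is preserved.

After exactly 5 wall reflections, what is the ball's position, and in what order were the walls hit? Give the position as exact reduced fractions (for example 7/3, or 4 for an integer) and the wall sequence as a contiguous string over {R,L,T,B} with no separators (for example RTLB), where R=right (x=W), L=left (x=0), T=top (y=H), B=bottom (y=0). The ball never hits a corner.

1. t=7/3 → R at (10,14/3); v=(-3,-1)
2. t=10/3 → L at (0,4/3); v=(3,-1)
3. t=4/3 → B at (4,0); v=(3,1)
4. t=2 → R at (10,2); v=(-3,1)
5. t=10/3 → L at (0,16/3); v=(3,1)

Final position: (0,16/3)
Wall sequence: RLBRL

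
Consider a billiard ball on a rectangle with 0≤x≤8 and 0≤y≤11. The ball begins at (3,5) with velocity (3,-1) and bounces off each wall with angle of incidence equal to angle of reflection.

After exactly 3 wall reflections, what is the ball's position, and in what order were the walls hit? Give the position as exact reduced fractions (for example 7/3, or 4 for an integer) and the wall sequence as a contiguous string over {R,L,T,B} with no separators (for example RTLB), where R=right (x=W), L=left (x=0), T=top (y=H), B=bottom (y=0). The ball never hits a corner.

1. t=5/3 → R at (8,10/3); v=(-3,-1)
2. t=8/3 → L at (0,2/3); v=(3,-1)
3. t=2/3 → B at (2,0); v=(3,1)

Final position: (2,0)
Wall sequence: RLB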